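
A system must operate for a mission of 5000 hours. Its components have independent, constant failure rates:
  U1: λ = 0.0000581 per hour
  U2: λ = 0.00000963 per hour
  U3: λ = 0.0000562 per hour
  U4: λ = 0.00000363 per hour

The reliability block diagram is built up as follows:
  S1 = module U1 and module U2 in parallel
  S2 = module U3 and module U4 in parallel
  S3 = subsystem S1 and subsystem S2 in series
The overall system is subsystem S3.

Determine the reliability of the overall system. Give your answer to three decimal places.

R(U1) = exp(−0.0000581 × 5000) = 0.74789
R(U2) = exp(−0.00000963 × 5000) = 0.95299
R(U3) = exp(−0.0000562 × 5000) = 0.75503
R(U4) = exp(−0.00000363 × 5000) = 0.98201
Parallel (U1 and U2): 1 − (1 − 0.74789)(1 − 0.95299) = 0.98815
Parallel (U3 and U4): 1 − (1 − 0.75503)(1 − 0.98201) = 0.99559
Series ([0.98815] and [0.99559]): 0.98815 × 0.99559 = 0.984

0.984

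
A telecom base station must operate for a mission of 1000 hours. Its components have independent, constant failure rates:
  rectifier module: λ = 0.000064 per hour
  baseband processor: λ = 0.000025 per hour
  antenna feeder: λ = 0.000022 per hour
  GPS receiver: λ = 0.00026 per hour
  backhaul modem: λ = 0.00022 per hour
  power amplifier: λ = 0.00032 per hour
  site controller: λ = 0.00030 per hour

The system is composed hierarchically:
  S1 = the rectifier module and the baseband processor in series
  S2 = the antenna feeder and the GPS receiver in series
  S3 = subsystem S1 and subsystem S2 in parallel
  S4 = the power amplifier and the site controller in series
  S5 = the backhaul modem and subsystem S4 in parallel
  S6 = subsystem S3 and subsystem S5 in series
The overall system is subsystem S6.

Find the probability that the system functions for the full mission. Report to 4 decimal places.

R(rectifier module) = exp(−0.000064 × 1000) = 0.938005
R(baseband processor) = exp(−0.000025 × 1000) = 0.975310
R(antenna feeder) = exp(−0.000022 × 1000) = 0.978240
R(GPS receiver) = exp(−0.00026 × 1000) = 0.771052
R(backhaul modem) = exp(−0.00022 × 1000) = 0.802519
R(power amplifier) = exp(−0.00032 × 1000) = 0.726149
R(site controller) = exp(−0.00030 × 1000) = 0.740818
Series (rectifier module and baseband processor): 0.938005 × 0.975310 = 0.914846
Series (antenna feeder and GPS receiver): 0.978240 × 0.771052 = 0.754274
Parallel ([0.914846] and [0.754274]): 1 − (1 − 0.914846)(1 − 0.754274) = 0.979075
Series (power amplifier and site controller): 0.726149 × 0.740818 = 0.537944
Parallel (backhaul modem and [0.537944]): 1 − (1 − 0.802519)(1 − 0.537944) = 0.908753
Series ([0.979075] and [0.908753]): 0.979075 × 0.908753 = 0.8897

0.8897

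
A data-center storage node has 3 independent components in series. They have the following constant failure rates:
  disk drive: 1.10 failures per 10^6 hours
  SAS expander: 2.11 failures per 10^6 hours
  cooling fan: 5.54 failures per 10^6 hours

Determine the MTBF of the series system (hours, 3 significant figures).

114000

Series of exponential components: λ_sys = Σ λ_i
λ_sys = 0.00000110 + 0.00000211 + 0.00000554 = 8.7500e-06 /h
MTBF = 1 / λ_sys = 114000 h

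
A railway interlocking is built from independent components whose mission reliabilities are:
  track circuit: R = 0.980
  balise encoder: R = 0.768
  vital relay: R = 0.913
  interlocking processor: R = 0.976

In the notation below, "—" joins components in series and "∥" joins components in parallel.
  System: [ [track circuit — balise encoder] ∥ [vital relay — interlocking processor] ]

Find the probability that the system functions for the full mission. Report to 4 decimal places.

Series (track circuit and balise encoder): 0.980000 × 0.768000 = 0.752640
Series (vital relay and interlocking processor): 0.913000 × 0.976000 = 0.891088
Parallel ([0.752640] and [0.891088]): 1 − (1 − 0.752640)(1 − 0.891088) = 0.9731

0.9731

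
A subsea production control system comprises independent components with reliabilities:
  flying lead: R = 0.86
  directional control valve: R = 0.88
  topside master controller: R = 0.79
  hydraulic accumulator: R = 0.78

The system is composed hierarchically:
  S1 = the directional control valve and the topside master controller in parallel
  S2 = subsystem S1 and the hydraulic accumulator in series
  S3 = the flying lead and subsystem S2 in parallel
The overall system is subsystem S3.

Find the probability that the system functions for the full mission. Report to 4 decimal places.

0.9664

Parallel (directional control valve and topside master controller): 1 − (1 − 0.880000)(1 − 0.790000) = 0.974800
Series ([0.974800] and hydraulic accumulator): 0.974800 × 0.780000 = 0.760344
Parallel (flying lead and [0.760344]): 1 − (1 − 0.860000)(1 − 0.760344) = 0.9664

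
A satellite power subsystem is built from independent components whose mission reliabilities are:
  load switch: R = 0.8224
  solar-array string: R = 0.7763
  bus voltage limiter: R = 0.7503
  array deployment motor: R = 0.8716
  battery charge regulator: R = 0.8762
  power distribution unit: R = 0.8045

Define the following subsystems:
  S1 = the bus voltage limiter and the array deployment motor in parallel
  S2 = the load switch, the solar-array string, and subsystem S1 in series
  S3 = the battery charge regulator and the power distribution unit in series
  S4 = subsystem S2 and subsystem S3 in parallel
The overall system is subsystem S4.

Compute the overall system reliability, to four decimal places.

Parallel (bus voltage limiter and array deployment motor): 1 − (1 − 0.750300)(1 − 0.871600) = 0.967939
Series (load switch, solar-array string, and [0.967939]): 0.822400 × 0.776300 × 0.967939 = 0.617960
Series (battery charge regulator and power distribution unit): 0.876200 × 0.804500 = 0.704903
Parallel ([0.617960] and [0.704903]): 1 − (1 − 0.617960)(1 − 0.704903) = 0.8873

0.8873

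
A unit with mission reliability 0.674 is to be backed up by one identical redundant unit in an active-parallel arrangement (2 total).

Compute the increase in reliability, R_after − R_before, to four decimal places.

R_before = 0.674
R_after = 1 − (1 − 0.674)^2 = 0.8937
ΔR = 0.8937 − 0.674 = 0.2197

0.2197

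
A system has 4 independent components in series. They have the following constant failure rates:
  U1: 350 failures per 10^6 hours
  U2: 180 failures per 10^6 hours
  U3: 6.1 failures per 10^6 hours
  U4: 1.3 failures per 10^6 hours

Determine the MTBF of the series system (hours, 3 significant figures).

1860

Series of exponential components: λ_sys = Σ λ_i
λ_sys = 0.00035 + 0.00018 + 0.0000061 + 0.0000013 = 5.3740e-04 /h
MTBF = 1 / λ_sys = 1860 h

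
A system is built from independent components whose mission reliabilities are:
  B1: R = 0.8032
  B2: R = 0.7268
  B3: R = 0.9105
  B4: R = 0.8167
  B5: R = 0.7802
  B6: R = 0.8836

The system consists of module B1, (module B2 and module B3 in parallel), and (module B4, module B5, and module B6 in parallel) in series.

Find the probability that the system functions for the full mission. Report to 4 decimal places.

0.7799

Parallel (B2 and B3): 1 − (1 − 0.726800)(1 − 0.910500) = 0.975549
Parallel (B4, B5, and B6): 1 − (1 − 0.816700)(1 − 0.780200)(1 − 0.883600) = 0.995310
Series (B1, [0.975549], and [0.995310]): 0.803200 × 0.975549 × 0.995310 = 0.7799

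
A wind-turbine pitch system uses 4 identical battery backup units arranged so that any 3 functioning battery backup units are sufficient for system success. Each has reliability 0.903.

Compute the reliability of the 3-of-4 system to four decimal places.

0.9506

R = Σ_{i=3}^{4} C(4,i) p^i (1−p)^{4−i} with p = 0.903
C(4,3)·0.903^3·0.097^1 = 0.285690
C(4,4)·0.903^4·0.097^0 = 0.664892
Sum = 0.9506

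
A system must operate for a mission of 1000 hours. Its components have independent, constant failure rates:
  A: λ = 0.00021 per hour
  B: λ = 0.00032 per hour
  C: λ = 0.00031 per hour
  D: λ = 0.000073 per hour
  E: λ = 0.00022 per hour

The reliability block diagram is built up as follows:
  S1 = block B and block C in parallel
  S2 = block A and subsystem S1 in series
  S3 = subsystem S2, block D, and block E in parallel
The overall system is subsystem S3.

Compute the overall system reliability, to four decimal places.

R(A) = exp(−0.00021 × 1000) = 0.810584
R(B) = exp(−0.00032 × 1000) = 0.726149
R(C) = exp(−0.00031 × 1000) = 0.733447
R(D) = exp(−0.000073 × 1000) = 0.929601
R(E) = exp(−0.00022 × 1000) = 0.802519
Parallel (B and C): 1 − (1 − 0.726149)(1 − 0.733447) = 0.927004
Series (A and [0.927004]): 0.810584 × 0.927004 = 0.751415
Parallel ([0.751415], D, and E): 1 − (1 − 0.751415)(1 − 0.929601)(1 − 0.802519) = 0.9965

0.9965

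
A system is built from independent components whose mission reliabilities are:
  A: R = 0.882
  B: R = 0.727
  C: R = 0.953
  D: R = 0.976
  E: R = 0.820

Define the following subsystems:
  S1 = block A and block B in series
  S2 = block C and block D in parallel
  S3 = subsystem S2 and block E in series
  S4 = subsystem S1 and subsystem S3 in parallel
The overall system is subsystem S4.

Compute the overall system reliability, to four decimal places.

0.9351

Series (A and B): 0.882000 × 0.727000 = 0.641214
Parallel (C and D): 1 − (1 − 0.953000)(1 − 0.976000) = 0.998872
Series ([0.998872] and E): 0.998872 × 0.820000 = 0.819075
Parallel ([0.641214] and [0.819075]): 1 − (1 − 0.641214)(1 − 0.819075) = 0.9351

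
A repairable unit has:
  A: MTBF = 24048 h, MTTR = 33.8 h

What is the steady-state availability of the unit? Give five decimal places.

A(A) = MTBF/(MTBF+MTTR) = 24048/(24048+33.8) = 0.99860

0.99860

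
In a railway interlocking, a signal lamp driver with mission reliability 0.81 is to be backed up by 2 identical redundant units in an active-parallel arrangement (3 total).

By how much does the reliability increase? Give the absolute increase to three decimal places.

0.183

R_before = 0.81
R_after = 1 − (1 − 0.81)^3 = 0.993
ΔR = 0.993 − 0.81 = 0.183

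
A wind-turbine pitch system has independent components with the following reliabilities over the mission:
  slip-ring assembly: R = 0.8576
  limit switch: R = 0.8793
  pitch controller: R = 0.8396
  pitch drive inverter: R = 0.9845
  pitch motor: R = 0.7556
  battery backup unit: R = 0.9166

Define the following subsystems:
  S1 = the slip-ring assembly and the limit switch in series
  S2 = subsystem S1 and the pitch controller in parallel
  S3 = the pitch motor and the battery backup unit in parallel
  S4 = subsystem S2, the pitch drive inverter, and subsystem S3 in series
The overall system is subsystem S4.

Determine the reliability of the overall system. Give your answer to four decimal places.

0.9264

Series (slip-ring assembly and limit switch): 0.857600 × 0.879300 = 0.754088
Parallel ([0.754088] and pitch controller): 1 − (1 − 0.754088)(1 − 0.839600) = 0.960556
Parallel (pitch motor and battery backup unit): 1 − (1 − 0.755600)(1 − 0.916600) = 0.979617
Series ([0.960556], pitch drive inverter, and [0.979617]): 0.960556 × 0.984500 × 0.979617 = 0.9264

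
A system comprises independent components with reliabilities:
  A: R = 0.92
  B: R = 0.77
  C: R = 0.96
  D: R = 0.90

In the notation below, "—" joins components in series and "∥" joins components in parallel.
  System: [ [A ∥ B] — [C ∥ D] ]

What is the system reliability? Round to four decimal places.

Parallel (A and B): 1 − (1 − 0.920000)(1 − 0.770000) = 0.981600
Parallel (C and D): 1 − (1 − 0.960000)(1 − 0.900000) = 0.996000
Series ([0.981600] and [0.996000]): 0.981600 × 0.996000 = 0.9777

0.9777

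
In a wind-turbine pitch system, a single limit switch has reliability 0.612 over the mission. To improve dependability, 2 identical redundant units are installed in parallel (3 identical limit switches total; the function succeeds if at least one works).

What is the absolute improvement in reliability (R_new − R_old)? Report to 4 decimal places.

R_before = 0.612
R_after = 1 − (1 − 0.612)^3 = 0.9416
ΔR = 0.9416 − 0.612 = 0.3296

0.3296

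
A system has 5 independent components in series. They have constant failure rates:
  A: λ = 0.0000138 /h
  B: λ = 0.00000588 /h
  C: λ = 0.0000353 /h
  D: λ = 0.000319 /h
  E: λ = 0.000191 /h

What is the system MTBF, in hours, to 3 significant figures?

Series of exponential components: λ_sys = Σ λ_i
λ_sys = 0.0000138 + 0.00000588 + 0.0000353 + 0.000319 + 0.000191 = 5.6498e-04 /h
MTBF = 1 / λ_sys = 1770 h

1770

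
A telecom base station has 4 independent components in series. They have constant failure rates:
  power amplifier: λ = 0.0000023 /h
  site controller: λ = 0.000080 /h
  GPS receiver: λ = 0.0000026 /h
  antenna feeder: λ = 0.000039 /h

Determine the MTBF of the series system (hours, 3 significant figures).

8070

Series of exponential components: λ_sys = Σ λ_i
λ_sys = 0.0000023 + 0.000080 + 0.0000026 + 0.000039 = 1.2390e-04 /h
MTBF = 1 / λ_sys = 8070 h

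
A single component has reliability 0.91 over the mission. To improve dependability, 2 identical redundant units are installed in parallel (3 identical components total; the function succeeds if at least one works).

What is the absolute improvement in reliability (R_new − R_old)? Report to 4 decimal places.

0.0893

R_before = 0.91
R_after = 1 − (1 − 0.91)^3 = 0.9993
ΔR = 0.9993 − 0.91 = 0.0893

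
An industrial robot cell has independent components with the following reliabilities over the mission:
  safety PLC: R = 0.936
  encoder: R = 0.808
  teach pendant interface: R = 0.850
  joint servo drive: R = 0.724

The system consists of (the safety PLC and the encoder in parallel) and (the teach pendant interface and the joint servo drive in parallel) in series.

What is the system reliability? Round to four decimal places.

0.9468

Parallel (safety PLC and encoder): 1 − (1 − 0.936000)(1 − 0.808000) = 0.987712
Parallel (teach pendant interface and joint servo drive): 1 − (1 − 0.850000)(1 − 0.724000) = 0.958600
Series ([0.987712] and [0.958600]): 0.987712 × 0.958600 = 0.9468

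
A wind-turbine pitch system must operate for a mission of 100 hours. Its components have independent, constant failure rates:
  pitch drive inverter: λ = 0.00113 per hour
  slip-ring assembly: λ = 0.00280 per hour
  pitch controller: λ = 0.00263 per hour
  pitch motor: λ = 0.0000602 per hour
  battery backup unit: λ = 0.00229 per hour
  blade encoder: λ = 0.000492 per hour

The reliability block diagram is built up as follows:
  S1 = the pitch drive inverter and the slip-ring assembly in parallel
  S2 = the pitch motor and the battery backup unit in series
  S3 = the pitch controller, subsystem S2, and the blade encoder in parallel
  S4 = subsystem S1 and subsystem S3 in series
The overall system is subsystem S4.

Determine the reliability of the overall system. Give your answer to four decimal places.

R(pitch drive inverter) = exp(−0.00113 × 100) = 0.893151
R(slip-ring assembly) = exp(−0.00280 × 100) = 0.755784
R(pitch controller) = exp(−0.00263 × 100) = 0.768742
R(pitch motor) = exp(−0.0000602 × 100) = 0.993998
R(battery backup unit) = exp(−0.00229 × 100) = 0.795329
R(blade encoder) = exp(−0.000492 × 100) = 0.951991
Parallel (pitch drive inverter and slip-ring assembly): 1 − (1 − 0.893151)(1 − 0.755784) = 0.973906
Series (pitch motor and battery backup unit): 0.993998 × 0.795329 = 0.790555
Parallel (pitch controller, [0.790555], and blade encoder): 1 − (1 − 0.768742)(1 − 0.790555)(1 − 0.951991) = 0.997675
Series ([0.973906] and [0.997675]): 0.973906 × 0.997675 = 0.9716

0.9716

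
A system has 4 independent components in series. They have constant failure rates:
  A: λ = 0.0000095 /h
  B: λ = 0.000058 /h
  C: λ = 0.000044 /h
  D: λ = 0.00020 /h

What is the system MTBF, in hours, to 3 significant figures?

Series of exponential components: λ_sys = Σ λ_i
λ_sys = 0.0000095 + 0.000058 + 0.000044 + 0.00020 = 3.1150e-04 /h
MTBF = 1 / λ_sys = 3210 h

3210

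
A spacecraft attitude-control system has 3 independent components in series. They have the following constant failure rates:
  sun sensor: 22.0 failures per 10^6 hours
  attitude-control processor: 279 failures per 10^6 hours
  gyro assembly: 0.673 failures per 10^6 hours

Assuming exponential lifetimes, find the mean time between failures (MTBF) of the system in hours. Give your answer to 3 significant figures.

3310

Series of exponential components: λ_sys = Σ λ_i
λ_sys = 0.0000220 + 0.000279 + 0.000000673 = 3.0167e-04 /h
MTBF = 1 / λ_sys = 3310 h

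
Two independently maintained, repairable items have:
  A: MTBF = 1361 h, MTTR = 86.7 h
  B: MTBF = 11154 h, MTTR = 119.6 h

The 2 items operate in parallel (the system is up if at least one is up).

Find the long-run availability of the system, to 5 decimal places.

A(A) = MTBF/(MTBF+MTTR) = 1361/(1361+86.7) = 0.940112
A(B) = MTBF/(MTBF+MTTR) = 11154/(11154+119.6) = 0.989391
Parallel availability: 1 − (1 − 0.940112)(1 − 0.989391) = 0.99936

0.99936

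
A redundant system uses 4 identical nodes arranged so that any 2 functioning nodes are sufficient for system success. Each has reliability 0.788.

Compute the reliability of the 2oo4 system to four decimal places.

R = Σ_{i=2}^{4} C(4,i) p^i (1−p)^{4−i} with p = 0.788
C(4,2)·0.788^2·0.212^2 = 0.167446
C(4,3)·0.788^3·0.212^1 = 0.414930
C(4,4)·0.788^4·0.212^0 = 0.385571
Sum = 0.9679

0.9679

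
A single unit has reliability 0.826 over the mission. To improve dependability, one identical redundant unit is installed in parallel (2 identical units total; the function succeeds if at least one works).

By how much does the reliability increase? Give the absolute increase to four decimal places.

0.1437

R_before = 0.826
R_after = 1 − (1 − 0.826)^2 = 0.9697
ΔR = 0.9697 − 0.826 = 0.1437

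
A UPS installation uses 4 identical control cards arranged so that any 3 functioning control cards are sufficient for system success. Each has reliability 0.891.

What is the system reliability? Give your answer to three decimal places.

0.939

R = Σ_{i=3}^{4} C(4,i) p^i (1−p)^{4−i} with p = 0.891
C(4,3)·0.891^3·0.109^1 = 0.30840
C(4,4)·0.891^4·0.109^0 = 0.63025
Sum = 0.939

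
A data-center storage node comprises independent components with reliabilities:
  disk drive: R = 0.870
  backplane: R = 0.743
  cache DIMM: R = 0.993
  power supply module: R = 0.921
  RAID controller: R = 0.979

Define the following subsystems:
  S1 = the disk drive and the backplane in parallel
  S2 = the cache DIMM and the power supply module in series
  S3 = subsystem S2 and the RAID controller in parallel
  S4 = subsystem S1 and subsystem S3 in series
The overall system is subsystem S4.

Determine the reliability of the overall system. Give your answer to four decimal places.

0.9649

Parallel (disk drive and backplane): 1 − (1 − 0.870000)(1 − 0.743000) = 0.966590
Series (cache DIMM and power supply module): 0.993000 × 0.921000 = 0.914553
Parallel ([0.914553] and RAID controller): 1 − (1 − 0.914553)(1 − 0.979000) = 0.998206
Series ([0.966590] and [0.998206]): 0.966590 × 0.998206 = 0.9649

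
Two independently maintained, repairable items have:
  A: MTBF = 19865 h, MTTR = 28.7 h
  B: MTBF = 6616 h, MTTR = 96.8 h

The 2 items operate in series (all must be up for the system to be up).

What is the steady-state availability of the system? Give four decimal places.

0.9842

A(A) = MTBF/(MTBF+MTTR) = 19865/(19865+28.7) = 0.998557
A(B) = MTBF/(MTBF+MTTR) = 6616/(6616+96.8) = 0.985580
Series availability: 0.998557 × 0.985580 = 0.9842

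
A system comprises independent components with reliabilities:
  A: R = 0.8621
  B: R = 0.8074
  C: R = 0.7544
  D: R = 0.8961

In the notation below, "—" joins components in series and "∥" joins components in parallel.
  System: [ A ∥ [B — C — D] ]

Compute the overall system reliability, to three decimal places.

0.937

Series (B, C, and D): 0.80740 × 0.75440 × 0.89610 = 0.54582
Parallel (A and [0.54582]): 1 − (1 − 0.86210)(1 − 0.54582) = 0.937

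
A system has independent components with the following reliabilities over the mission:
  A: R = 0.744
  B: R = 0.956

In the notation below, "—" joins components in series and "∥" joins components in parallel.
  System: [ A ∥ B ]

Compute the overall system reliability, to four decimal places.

0.9887

Parallel (A and B): 1 − (1 − 0.744000)(1 − 0.956000) = 0.9887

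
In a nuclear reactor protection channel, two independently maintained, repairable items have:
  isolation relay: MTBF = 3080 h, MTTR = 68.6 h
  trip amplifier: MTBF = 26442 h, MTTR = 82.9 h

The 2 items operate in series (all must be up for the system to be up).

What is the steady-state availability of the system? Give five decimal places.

A(isolation relay) = MTBF/(MTBF+MTTR) = 3080/(3080+68.6) = 0.978213
A(trip amplifier) = MTBF/(MTBF+MTTR) = 26442/(26442+82.9) = 0.996875
Series availability: 0.978213 × 0.996875 = 0.97516

0.97516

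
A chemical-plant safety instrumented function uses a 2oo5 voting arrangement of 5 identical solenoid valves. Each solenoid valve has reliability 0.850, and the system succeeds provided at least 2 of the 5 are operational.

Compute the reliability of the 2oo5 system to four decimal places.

R = Σ_{i=2}^{5} C(5,i) p^i (1−p)^{5−i} with p = 0.850
C(5,2)·0.850^2·0.150^3 = 0.024384
C(5,3)·0.850^3·0.150^2 = 0.138178
C(5,4)·0.850^4·0.150^1 = 0.391505
C(5,5)·0.850^5·0.150^0 = 0.443705
Sum = 0.9978

0.9978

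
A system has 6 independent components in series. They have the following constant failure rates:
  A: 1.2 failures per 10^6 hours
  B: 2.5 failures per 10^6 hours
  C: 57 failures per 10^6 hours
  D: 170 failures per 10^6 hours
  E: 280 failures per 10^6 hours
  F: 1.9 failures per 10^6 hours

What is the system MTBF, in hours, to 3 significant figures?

Series of exponential components: λ_sys = Σ λ_i
λ_sys = 0.0000012 + 0.0000025 + 0.000057 + 0.00017 + 0.00028 + 0.0000019 = 5.1260e-04 /h
MTBF = 1 / λ_sys = 1950 h

1950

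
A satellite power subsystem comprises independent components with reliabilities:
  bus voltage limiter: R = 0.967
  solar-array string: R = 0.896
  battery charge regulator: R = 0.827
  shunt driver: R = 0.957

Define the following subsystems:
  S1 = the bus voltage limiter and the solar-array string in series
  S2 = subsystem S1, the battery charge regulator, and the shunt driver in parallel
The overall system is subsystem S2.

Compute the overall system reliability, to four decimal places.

Series (bus voltage limiter and solar-array string): 0.967000 × 0.896000 = 0.866432
Parallel ([0.866432], battery charge regulator, and shunt driver): 1 − (1 − 0.866432)(1 − 0.827000)(1 − 0.957000) = 0.9990

0.9990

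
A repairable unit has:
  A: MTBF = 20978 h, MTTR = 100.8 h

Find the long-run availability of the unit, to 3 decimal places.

0.995

A(A) = MTBF/(MTBF+MTTR) = 20978/(20978+100.8) = 0.995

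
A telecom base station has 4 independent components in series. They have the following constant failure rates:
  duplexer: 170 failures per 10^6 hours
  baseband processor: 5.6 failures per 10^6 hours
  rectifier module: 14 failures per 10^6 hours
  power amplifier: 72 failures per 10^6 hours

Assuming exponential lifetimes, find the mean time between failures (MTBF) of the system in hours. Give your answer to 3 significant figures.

Series of exponential components: λ_sys = Σ λ_i
λ_sys = 0.00017 + 0.0000056 + 0.000014 + 0.000072 = 2.6160e-04 /h
MTBF = 1 / λ_sys = 3820 h

3820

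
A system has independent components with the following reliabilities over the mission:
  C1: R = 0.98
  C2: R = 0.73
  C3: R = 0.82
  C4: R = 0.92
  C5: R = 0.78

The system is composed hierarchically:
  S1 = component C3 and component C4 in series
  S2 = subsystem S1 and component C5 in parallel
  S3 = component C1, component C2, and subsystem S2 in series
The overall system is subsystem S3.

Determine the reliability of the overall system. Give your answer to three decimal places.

Series (C3 and C4): 0.82000 × 0.92000 = 0.75440
Parallel ([0.75440] and C5): 1 − (1 − 0.75440)(1 − 0.78000) = 0.94597
Series (C1, C2, and [0.94597]): 0.98000 × 0.73000 × 0.94597 = 0.677

0.677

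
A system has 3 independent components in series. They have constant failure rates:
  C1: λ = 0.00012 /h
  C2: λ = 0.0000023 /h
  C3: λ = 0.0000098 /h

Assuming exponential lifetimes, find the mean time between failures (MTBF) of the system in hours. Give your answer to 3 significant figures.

Series of exponential components: λ_sys = Σ λ_i
λ_sys = 0.00012 + 0.0000023 + 0.0000098 = 1.3210e-04 /h
MTBF = 1 / λ_sys = 7570 h

7570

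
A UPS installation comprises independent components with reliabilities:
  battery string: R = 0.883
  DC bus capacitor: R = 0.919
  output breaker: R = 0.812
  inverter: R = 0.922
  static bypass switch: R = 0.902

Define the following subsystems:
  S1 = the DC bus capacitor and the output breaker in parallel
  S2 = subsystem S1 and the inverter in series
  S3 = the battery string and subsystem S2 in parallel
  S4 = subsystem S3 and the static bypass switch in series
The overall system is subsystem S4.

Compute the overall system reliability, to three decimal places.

Parallel (DC bus capacitor and output breaker): 1 − (1 − 0.91900)(1 − 0.81200) = 0.98477
Series ([0.98477] and inverter): 0.98477 × 0.92200 = 0.90796
Parallel (battery string and [0.90796]): 1 − (1 − 0.88300)(1 − 0.90796) = 0.98923
Series ([0.98923] and static bypass switch): 0.98923 × 0.90200 = 0.892

0.892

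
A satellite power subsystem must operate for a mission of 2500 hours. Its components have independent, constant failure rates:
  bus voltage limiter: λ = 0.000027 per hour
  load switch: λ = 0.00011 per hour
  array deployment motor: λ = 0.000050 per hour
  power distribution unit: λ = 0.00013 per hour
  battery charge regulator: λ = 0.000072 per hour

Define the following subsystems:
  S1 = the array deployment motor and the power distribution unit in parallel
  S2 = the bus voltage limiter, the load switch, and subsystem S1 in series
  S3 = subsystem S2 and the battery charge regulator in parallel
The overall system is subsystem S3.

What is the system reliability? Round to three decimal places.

0.948

R(bus voltage limiter) = exp(−0.000027 × 2500) = 0.93473
R(load switch) = exp(−0.00011 × 2500) = 0.75957
R(array deployment motor) = exp(−0.000050 × 2500) = 0.88250
R(power distribution unit) = exp(−0.00013 × 2500) = 0.72253
R(battery charge regulator) = exp(−0.000072 × 2500) = 0.83527
Parallel (array deployment motor and power distribution unit): 1 − (1 − 0.88250)(1 − 0.72253) = 0.96740
Series (bus voltage limiter, load switch, and [0.96740]): 0.93473 × 0.75957 × 0.96740 = 0.68685
Parallel ([0.68685] and battery charge regulator): 1 − (1 − 0.68685)(1 − 0.83527) = 0.948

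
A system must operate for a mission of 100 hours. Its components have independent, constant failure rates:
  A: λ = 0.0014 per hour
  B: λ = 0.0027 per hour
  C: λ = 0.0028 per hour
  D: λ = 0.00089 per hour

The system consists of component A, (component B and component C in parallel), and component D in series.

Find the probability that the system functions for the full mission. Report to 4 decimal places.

R(A) = exp(−0.0014 × 100) = 0.869358
R(B) = exp(−0.0027 × 100) = 0.763379
R(C) = exp(−0.0028 × 100) = 0.755784
R(D) = exp(−0.00089 × 100) = 0.914846
Parallel (B and C): 1 − (1 − 0.763379)(1 − 0.755784) = 0.942213
Series (A, [0.942213], and D): 0.869358 × 0.942213 × 0.914846 = 0.7494

0.7494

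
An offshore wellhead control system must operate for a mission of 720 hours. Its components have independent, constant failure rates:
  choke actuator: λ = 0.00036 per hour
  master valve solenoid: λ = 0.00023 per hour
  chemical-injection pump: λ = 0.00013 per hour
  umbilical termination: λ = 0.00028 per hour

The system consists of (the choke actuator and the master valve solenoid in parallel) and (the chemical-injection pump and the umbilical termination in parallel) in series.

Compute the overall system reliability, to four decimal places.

R(choke actuator) = exp(−0.00036 × 720) = 0.771669
R(master valve solenoid) = exp(−0.00023 × 720) = 0.847385
R(chemical-injection pump) = exp(−0.00013 × 720) = 0.910647
R(umbilical termination) = exp(−0.00028 × 720) = 0.817422
Parallel (choke actuator and master valve solenoid): 1 − (1 − 0.771669)(1 − 0.847385) = 0.965153
Parallel (chemical-injection pump and umbilical termination): 1 − (1 − 0.910647)(1 − 0.817422) = 0.983686
Series ([0.965153] and [0.983686]): 0.965153 × 0.983686 = 0.9494

0.9494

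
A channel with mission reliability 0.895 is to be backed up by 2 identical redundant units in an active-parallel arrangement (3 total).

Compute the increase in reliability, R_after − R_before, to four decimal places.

R_before = 0.895
R_after = 1 − (1 − 0.895)^3 = 0.9988
ΔR = 0.9988 − 0.895 = 0.1038

0.1038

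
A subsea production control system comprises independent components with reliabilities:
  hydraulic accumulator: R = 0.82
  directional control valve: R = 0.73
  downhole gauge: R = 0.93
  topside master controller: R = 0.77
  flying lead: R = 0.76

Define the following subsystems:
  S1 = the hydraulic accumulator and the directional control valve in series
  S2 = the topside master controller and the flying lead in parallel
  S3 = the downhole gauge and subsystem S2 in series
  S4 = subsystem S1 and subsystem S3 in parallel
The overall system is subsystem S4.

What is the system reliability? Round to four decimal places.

Series (hydraulic accumulator and directional control valve): 0.820000 × 0.730000 = 0.598600
Parallel (topside master controller and flying lead): 1 − (1 − 0.770000)(1 − 0.760000) = 0.944800
Series (downhole gauge and [0.944800]): 0.930000 × 0.944800 = 0.878664
Parallel ([0.598600] and [0.878664]): 1 − (1 − 0.598600)(1 − 0.878664) = 0.9513

0.9513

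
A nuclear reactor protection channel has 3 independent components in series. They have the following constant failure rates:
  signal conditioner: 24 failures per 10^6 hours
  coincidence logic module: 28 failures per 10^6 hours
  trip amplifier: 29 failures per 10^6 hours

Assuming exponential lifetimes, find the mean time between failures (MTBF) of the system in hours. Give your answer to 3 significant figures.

12300

Series of exponential components: λ_sys = Σ λ_i
λ_sys = 0.000024 + 0.000028 + 0.000029 = 8.1000e-05 /h
MTBF = 1 / λ_sys = 12300 h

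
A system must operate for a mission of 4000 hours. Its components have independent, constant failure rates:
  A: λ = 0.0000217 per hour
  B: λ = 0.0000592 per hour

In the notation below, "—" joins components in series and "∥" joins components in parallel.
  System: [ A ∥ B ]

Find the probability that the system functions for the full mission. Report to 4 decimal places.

R(A) = exp(−0.0000217 × 4000) = 0.916860
R(B) = exp(−0.0000592 × 4000) = 0.789149
Parallel (A and B): 1 − (1 − 0.916860)(1 − 0.789149) = 0.9825

0.9825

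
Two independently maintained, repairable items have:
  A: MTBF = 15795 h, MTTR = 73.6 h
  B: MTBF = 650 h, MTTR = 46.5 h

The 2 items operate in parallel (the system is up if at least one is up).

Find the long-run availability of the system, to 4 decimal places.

0.9997

A(A) = MTBF/(MTBF+MTTR) = 15795/(15795+73.6) = 0.995362
A(B) = MTBF/(MTBF+MTTR) = 650/(650+46.5) = 0.933238
Parallel availability: 1 − (1 − 0.995362)(1 − 0.933238) = 0.9997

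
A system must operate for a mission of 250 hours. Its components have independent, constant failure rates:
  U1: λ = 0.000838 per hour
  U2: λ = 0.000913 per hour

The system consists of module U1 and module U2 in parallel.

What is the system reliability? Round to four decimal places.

0.9614

R(U1) = exp(−0.000838 × 250) = 0.810990
R(U2) = exp(−0.000913 × 250) = 0.795925
Parallel (U1 and U2): 1 − (1 − 0.810990)(1 − 0.795925) = 0.9614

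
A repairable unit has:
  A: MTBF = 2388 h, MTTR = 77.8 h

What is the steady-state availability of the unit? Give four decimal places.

0.9684

A(A) = MTBF/(MTBF+MTTR) = 2388/(2388+77.8) = 0.9684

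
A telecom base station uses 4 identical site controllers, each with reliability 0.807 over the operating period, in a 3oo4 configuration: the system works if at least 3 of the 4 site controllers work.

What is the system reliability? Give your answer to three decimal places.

R = Σ_{i=3}^{4} C(4,i) p^i (1−p)^{4−i} with p = 0.807
C(4,3)·0.807^3·0.193^1 = 0.40573
C(4,4)·0.807^4·0.193^0 = 0.42413
Sum = 0.830

0.830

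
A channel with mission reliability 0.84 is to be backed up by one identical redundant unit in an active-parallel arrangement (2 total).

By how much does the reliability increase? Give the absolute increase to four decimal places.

0.1344

R_before = 0.84
R_after = 1 − (1 − 0.84)^2 = 0.9744
ΔR = 0.9744 − 0.84 = 0.1344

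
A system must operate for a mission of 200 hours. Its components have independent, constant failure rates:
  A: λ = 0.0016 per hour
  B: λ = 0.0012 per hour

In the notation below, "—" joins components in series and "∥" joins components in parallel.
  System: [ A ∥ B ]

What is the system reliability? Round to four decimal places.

R(A) = exp(−0.0016 × 200) = 0.726149
R(B) = exp(−0.0012 × 200) = 0.786628
Parallel (A and B): 1 − (1 − 0.726149)(1 − 0.786628) = 0.9416

0.9416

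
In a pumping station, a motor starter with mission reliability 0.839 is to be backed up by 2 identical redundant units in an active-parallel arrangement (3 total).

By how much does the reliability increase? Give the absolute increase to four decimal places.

R_before = 0.839
R_after = 1 − (1 − 0.839)^3 = 0.9958
ΔR = 0.9958 − 0.839 = 0.1568

0.1568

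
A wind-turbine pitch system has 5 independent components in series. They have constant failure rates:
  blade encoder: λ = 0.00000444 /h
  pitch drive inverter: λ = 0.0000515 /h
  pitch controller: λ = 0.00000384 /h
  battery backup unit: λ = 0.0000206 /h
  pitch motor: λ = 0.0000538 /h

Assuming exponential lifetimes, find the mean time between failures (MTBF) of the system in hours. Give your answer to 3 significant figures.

Series of exponential components: λ_sys = Σ λ_i
λ_sys = 0.00000444 + 0.0000515 + 0.00000384 + 0.0000206 + 0.0000538 = 1.3418e-04 /h
MTBF = 1 / λ_sys = 7450 h

7450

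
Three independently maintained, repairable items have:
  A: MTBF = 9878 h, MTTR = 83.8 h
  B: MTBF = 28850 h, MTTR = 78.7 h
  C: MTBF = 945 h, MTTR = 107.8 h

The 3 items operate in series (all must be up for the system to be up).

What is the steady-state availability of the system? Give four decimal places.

A(A) = MTBF/(MTBF+MTTR) = 9878/(9878+83.8) = 0.991588
A(B) = MTBF/(MTBF+MTTR) = 28850/(28850+78.7) = 0.997280
A(C) = MTBF/(MTBF+MTTR) = 945/(945+107.8) = 0.897606
Series availability: 0.991588 × 0.997280 × 0.897606 = 0.8876

0.8876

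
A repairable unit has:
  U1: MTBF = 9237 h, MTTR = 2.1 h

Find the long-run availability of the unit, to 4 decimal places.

A(U1) = MTBF/(MTBF+MTTR) = 9237/(9237+2.1) = 0.9998

0.9998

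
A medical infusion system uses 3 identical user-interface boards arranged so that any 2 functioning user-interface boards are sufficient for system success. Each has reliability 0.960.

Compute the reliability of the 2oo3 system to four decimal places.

R = Σ_{i=2}^{3} C(3,i) p^i (1−p)^{3−i} with p = 0.960
C(3,2)·0.960^2·0.040^1 = 0.110592
C(3,3)·0.960^3·0.040^0 = 0.884736
Sum = 0.9953

0.9953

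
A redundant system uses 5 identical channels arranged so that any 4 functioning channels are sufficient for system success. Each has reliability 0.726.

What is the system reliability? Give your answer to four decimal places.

0.5823

R = Σ_{i=4}^{5} C(5,i) p^i (1−p)^{5−i} with p = 0.726
C(5,4)·0.726^4·0.274^1 = 0.380598
C(5,5)·0.726^5·0.274^0 = 0.201689
Sum = 0.5823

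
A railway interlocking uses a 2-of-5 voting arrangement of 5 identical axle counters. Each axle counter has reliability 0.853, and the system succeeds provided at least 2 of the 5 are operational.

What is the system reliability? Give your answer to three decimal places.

R = Σ_{i=2}^{5} C(5,i) p^i (1−p)^{5−i} with p = 0.853
C(5,2)·0.853^2·0.147^3 = 0.02311
C(5,3)·0.853^3·0.147^2 = 0.13412
C(5,4)·0.853^4·0.147^1 = 0.38912
C(5,5)·0.853^5·0.147^0 = 0.45159
Sum = 0.998

0.998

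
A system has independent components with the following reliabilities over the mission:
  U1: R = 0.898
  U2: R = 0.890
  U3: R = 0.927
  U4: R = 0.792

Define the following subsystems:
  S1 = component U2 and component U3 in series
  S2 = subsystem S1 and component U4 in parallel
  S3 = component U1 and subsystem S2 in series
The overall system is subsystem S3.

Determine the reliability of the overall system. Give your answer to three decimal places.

Series (U2 and U3): 0.89000 × 0.92700 = 0.82503
Parallel ([0.82503] and U4): 1 − (1 − 0.82503)(1 − 0.79200) = 0.96361
Series (U1 and [0.96361]): 0.89800 × 0.96361 = 0.865

0.865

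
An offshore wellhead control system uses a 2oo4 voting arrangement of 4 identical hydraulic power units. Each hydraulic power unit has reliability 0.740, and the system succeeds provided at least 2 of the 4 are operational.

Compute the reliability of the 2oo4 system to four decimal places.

0.9434

R = Σ_{i=2}^{4} C(4,i) p^i (1−p)^{4−i} with p = 0.740
C(4,2)·0.740^2·0.260^2 = 0.222107
C(4,3)·0.740^3·0.260^1 = 0.421433
C(4,4)·0.740^4·0.260^0 = 0.299866
Sum = 0.9434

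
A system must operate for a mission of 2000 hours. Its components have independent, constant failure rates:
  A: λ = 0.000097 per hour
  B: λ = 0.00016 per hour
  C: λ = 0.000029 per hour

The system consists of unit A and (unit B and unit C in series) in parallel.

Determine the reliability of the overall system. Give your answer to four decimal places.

0.9445

R(A) = exp(−0.000097 × 2000) = 0.823658
R(B) = exp(−0.00016 × 2000) = 0.726149
R(C) = exp(−0.000029 × 2000) = 0.943650
Series (B and C): 0.726149 × 0.943650 = 0.685231
Parallel (A and [0.685231]): 1 − (1 − 0.823658)(1 − 0.685231) = 0.9445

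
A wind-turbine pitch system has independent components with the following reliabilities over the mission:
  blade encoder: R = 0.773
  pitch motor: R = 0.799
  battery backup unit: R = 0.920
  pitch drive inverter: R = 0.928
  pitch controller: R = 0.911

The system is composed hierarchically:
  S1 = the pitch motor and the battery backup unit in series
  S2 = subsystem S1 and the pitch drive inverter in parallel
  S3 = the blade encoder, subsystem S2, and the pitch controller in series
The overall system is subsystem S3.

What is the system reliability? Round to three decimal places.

Series (pitch motor and battery backup unit): 0.79900 × 0.92000 = 0.73508
Parallel ([0.73508] and pitch drive inverter): 1 − (1 − 0.73508)(1 − 0.92800) = 0.98093
Series (blade encoder, [0.98093], and pitch controller): 0.77300 × 0.98093 × 0.91100 = 0.691

0.691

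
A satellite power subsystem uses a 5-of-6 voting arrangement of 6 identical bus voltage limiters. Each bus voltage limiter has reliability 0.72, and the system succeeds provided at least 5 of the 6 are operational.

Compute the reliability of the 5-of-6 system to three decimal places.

R = Σ_{i=5}^{6} C(6,i) p^i (1−p)^{6−i} with p = 0.72
C(6,5)·0.72^5·0.28^1 = 0.32507
C(6,6)·0.72^6·0.28^0 = 0.13931
Sum = 0.464

0.464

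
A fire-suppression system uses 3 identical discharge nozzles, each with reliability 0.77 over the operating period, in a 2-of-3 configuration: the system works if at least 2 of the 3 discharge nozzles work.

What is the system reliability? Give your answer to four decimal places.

R = Σ_{i=2}^{3} C(3,i) p^i (1−p)^{3−i} with p = 0.77
C(3,2)·0.77^2·0.23^1 = 0.409101
C(3,3)·0.77^3·0.23^0 = 0.456533
Sum = 0.8656

0.8656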